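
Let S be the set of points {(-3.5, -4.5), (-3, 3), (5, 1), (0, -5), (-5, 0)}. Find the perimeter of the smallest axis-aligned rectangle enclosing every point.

Width = max x − min x = 5 − (-5) = 10.
Height = max y − min y = 3 − (-5) = 8.
Perimeter = 2(10 + 8) = 36.

36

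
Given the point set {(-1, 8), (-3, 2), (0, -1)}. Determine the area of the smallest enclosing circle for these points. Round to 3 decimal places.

Call the three points A, B, C in the order given.
Side lengths²: AB² = 40, AC² = 82, BC² = 18.
Since AC² = 82 ≥ 40 + 18 = 58, the angle opposite AC is not acute, so the smallest enclosing circle has AC as diameter.
Centre = midpoint of AC = (-0.5, 3.5), r² = 82/4 = 20.5.
Area = π·r² = π·20.5 ≈ 64.403.

64.403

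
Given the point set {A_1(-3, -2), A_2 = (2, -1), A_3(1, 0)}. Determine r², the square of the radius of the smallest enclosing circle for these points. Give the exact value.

Side lengths²: A_1A_2² = 26, A_1A_3² = 20, A_2A_3² = 2.
Since A_1A_2² = 26 ≥ 20 + 2 = 22, the angle opposite A_1A_2 is not acute, so the smallest enclosing circle has A_1A_2 as diameter.
Centre = midpoint of A_1A_2 = (-0.5, -1.5), r² = 26/4 = 6.5.

6.5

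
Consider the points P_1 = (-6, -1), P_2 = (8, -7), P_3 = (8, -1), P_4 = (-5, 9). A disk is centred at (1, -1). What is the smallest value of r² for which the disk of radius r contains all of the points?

The required radius is the distance from (1, -1) to the farthest point.
Squared distances: 49, 85, 49, 136.
Maximum is 136, attained at P_4.

136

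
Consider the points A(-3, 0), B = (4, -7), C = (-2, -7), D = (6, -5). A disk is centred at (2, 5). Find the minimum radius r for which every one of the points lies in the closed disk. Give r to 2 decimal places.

12.65

The required radius is the distance from (2, 5) to the farthest point.
Squared distances: 50, 148, 160, 116.
Maximum is 160, attained at C.
r = √160 ≈ 12.65.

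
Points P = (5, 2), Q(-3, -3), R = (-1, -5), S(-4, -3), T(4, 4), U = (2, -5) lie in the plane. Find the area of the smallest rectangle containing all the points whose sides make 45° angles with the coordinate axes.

60

In coordinates u = x + y, v = x − y the rectangle is axis-aligned; the map (x,y)→(u,v) scales areas by 2.
u-values: 7, -6, -6, -7, 8, -3; range = 8 − (-7) = 15.
v-values: 3, 0, 4, -1, 0, 7; range = 7 − (-1) = 8.
Area = (15 × 8) / 2 = 60.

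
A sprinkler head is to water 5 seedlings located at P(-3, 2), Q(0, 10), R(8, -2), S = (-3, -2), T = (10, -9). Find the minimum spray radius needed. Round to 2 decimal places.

10.74

The minimum enclosing circle of a finite set is fixed by two of the points (as a diameter) or three (as a circumcircle).
The farthest pair is Q–T with squared distance 461. The circle on this segment as diameter has centre (5, 0.5) and r² = 461/4 = 115.25.
Check P: distance² to centre = 66.25 ≤ 115.25, so it lies inside.
All remaining points lie in this disk, and no smaller disk contains both endpoints, so this is the minimum enclosing circle.
r = √(115.25) ≈ 10.74.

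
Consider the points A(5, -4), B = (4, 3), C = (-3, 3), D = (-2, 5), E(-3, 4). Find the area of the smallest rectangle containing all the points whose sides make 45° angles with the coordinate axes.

56

In coordinates u = x + y, v = x − y the rectangle is axis-aligned; the map (x,y)→(u,v) scales areas by 2.
u-values: 1, 7, 0, 3, 1; range = 7 − 0 = 7.
v-values: 9, 1, -6, -7, -7; range = 9 − (-7) = 16.
Area = (7 × 16) / 2 = 56.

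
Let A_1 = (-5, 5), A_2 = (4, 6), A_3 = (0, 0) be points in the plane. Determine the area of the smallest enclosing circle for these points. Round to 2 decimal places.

Side lengths²: A_1A_2² = 82, A_1A_3² = 50, A_2A_3² = 52.
Since A_1A_2² = 82 < 52 + 50 = 102, the triangle is acute, so the smallest enclosing circle is the circumcircle.
Circumcentre = (-0.4, 4.6), r² = 21.32.
Area = π·r² = π·21.32 ≈ 66.98.

66.98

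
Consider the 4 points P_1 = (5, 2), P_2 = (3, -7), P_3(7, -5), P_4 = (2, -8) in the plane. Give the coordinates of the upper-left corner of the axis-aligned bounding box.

x-range [2, 7], y-range [-8, 2].
The upper-left corner is (2, 2).

(2, 2)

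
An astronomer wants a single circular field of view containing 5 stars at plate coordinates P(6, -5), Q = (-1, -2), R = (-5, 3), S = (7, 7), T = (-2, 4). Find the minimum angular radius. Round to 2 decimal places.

By Welzl's lemma the MEC is supported by two points (diametrically opposite) or three points (on a circumcircle).
The minimum enclosing circle is determined by three boundary points: P, R, S.
Their circumcentre is (31/14, 19/14) with r² = 5365/98.
The farthest remaining point T is at distance² 2425/98 ≤ 5365/98.
r = √(5365/98) ≈ 7.40.

7.40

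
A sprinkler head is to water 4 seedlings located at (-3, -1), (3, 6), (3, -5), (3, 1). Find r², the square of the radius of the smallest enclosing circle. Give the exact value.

1105/36

A smallest enclosing disk is always determined by at most three of the input points on its boundary.
The minimum enclosing circle is determined by three boundary points: (-3, -1), (3, 6), (3, -5).
Their circumcentre is (7/3, 0.5) with r² = 1105/36.
The farthest remaining point (3, 1) is at distance² 25/36 ≤ 1105/36.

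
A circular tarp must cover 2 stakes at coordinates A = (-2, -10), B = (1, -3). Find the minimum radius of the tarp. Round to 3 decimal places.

3.808

The smallest circle enclosing two points has them as diameter endpoints.
Centre = midpoint = (-0.5, -6.5); r² = |AB|²/4 = 58/4 = 14.5.
r = √(14.5) ≈ 3.808.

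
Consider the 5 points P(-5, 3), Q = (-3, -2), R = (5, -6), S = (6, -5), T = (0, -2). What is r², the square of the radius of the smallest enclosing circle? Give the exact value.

The minimum enclosing circle of a finite set is fixed by two of the points (as a diameter) or three (as a circumcircle).
The farthest pair is P–S with squared distance 185. The circle on this segment as diameter has centre (0.5, -1) and r² = 185/4 = 46.25.
Check Q: distance² to centre = 13.25 ≤ 46.25, so it lies inside.
All remaining points lie in this disk, and no smaller disk contains both endpoints, so this is the minimum enclosing circle.

46.25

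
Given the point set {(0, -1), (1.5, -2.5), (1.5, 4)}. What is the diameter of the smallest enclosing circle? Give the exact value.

Call the three points A, B, C in the order given.
Side lengths²: AB² = 4.5, AC² = 27.25, BC² = 42.25.
Since BC² = 42.25 ≥ 27.25 + 4.5 = 31.75, the angle opposite BC is not acute, so the smallest enclosing circle has BC as diameter.
Centre = midpoint of BC = (1.5, 0.75), r² = 42.25/4 = 10.5625.
Diameter = 2r = 2√(10.5625) = 6.5.

6.5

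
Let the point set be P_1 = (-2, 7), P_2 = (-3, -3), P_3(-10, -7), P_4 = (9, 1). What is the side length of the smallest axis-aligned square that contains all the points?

19

The bounding box has width 19 and height 14.
An axis-aligned square enclosing the set must have side ≥ max(width, height).
So the minimum side is max(19, 14) = 19.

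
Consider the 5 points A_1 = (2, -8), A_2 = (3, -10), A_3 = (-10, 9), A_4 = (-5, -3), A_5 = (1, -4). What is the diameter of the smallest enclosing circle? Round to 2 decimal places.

A smallest enclosing disk is always determined by at most three of the input points on its boundary.
The farthest pair is A_2–A_3 with squared distance 530. The circle on this segment as diameter has centre (-3.5, -0.5) and r² = 530/4 = 132.5.
Check A_1: distance² to centre = 86.5 ≤ 132.5, so it lies inside.
All remaining points lie in this disk, and no smaller disk contains both endpoints, so this is the minimum enclosing circle.
Diameter = 2r = 2√(132.5) ≈ 23.02.

23.02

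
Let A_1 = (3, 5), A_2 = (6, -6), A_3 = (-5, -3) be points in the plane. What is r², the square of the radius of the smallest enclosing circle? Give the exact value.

Side lengths²: A_1A_2² = 130, A_1A_3² = 128, A_2A_3² = 130.
Since A_2A_3² = 130 < 130 + 128 = 258, the triangle is acute, so the smallest enclosing circle is the circumcircle.
Circumcentre = (19/14, -19/14), r² = 4225/98.

4225/98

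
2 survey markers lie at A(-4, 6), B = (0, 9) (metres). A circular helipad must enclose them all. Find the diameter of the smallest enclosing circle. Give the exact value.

The smallest circle enclosing two points has them as diameter endpoints.
Centre = midpoint = (-2, 7.5); r² = |AB|²/4 = 25/4 = 6.25.
Diameter = 2r = 2√(6.25) = 5.

5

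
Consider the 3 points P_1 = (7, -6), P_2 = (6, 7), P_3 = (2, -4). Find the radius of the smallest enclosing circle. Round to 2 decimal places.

6.52

Side lengths²: P_1P_2² = 170, P_1P_3² = 29, P_2P_3² = 137.
Since P_1P_2² = 170 ≥ 137 + 29 = 166, the angle opposite P_1P_2 is not acute, so the smallest enclosing circle has P_1P_2 as diameter.
Centre = midpoint of P_1P_2 = (6.5, 0.5), r² = 170/4 = 42.5.
r = √(42.5) ≈ 6.52.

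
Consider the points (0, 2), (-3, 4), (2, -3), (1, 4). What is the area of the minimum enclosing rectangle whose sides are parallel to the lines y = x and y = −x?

In coordinates u = x + y, v = x − y the rectangle is axis-aligned; the map (x,y)→(u,v) scales areas by 2.
u-values: 2, 1, -1, 5; range = 5 − (-1) = 6.
v-values: -2, -7, 5, -3; range = 5 − (-7) = 12.
Area = (6 × 12) / 2 = 36.

36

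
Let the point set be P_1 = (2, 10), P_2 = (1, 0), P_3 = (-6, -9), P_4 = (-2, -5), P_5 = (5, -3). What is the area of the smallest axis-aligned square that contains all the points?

The bounding box has width 11 and height 19.
An axis-aligned square enclosing the set must have side ≥ max(width, height).
So the minimum side is max(11, 19) = 19.
Area = 19² = 361.

361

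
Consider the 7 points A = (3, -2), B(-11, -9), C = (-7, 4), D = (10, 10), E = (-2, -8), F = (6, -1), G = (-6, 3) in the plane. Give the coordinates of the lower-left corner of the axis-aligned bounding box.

(-11, -9)

x-range [-11, 10], y-range [-9, 10].
The lower-left corner is (-11, -9).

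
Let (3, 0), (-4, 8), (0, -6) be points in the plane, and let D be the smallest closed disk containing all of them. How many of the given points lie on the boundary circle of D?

Call the three points A, B, C in the order given.
Side lengths²: AB² = 113, AC² = 45, BC² = 212.
Since BC² = 212 ≥ 113 + 45 = 158, the angle opposite BC is not acute, so the smallest enclosing circle has BC as diameter.
Centre = midpoint of BC = (-2, 1), r² = 212/4 = 53.
The points at distance exactly r from the centre are (-4, 8), (0, -6) — 2 points.

2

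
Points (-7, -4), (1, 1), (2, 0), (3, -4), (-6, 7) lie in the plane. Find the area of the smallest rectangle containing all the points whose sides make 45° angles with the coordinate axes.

In coordinates u = x + y, v = x − y the rectangle is axis-aligned; the map (x,y)→(u,v) scales areas by 2.
u-values: -11, 2, 2, -1, 1; range = 2 − (-11) = 13.
v-values: -3, 0, 2, 7, -13; range = 7 − (-13) = 20.
Area = (13 × 20) / 2 = 130.

130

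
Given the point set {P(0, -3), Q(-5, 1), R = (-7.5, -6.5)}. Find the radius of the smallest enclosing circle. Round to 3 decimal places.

Side lengths²: PQ² = 41, PR² = 68.5, QR² = 62.5.
Since PR² = 68.5 < 62.5 + 41 = 103.5, the triangle is acute, so the smallest enclosing circle is the circumcircle.
Circumcentre = (-167/38, -64/19), r² = 28085/1444.
r = √(28085/1444) ≈ 4.410.

4.410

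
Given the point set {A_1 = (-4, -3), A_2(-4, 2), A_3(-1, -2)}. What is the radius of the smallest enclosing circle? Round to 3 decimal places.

Side lengths²: A_1A_2² = 25, A_1A_3² = 10, A_2A_3² = 25.
Since A_2A_3² = 25 < 25 + 10 = 35, the triangle is acute, so the smallest enclosing circle is the circumcircle.
Circumcentre = (-19/6, -0.5), r² = 125/18.
r = √(125/18) ≈ 2.635.

2.635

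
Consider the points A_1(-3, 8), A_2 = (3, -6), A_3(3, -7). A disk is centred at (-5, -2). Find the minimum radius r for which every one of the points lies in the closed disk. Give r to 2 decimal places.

10.20

The required radius is the distance from (-5, -2) to the farthest point.
Squared distances: 104, 80, 89.
Maximum is 104, attained at A_1.
r = √104 ≈ 10.20.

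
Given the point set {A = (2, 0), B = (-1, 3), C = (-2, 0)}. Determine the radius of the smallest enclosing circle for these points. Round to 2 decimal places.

Side lengths²: AB² = 18, AC² = 16, BC² = 10.
Since AB² = 18 < 16 + 10 = 26, the triangle is acute, so the smallest enclosing circle is the circumcircle.
Circumcentre = (0, 1), r² = 5.
r = √5 ≈ 2.24.

2.24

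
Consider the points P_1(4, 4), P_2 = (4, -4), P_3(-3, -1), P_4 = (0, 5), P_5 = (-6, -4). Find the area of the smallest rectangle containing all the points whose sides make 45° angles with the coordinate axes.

117

In coordinates u = x + y, v = x − y the rectangle is axis-aligned; the map (x,y)→(u,v) scales areas by 2.
u-values: 8, 0, -4, 5, -10; range = 8 − (-10) = 18.
v-values: 0, 8, -2, -5, -2; range = 8 − (-5) = 13.
Area = (18 × 13) / 2 = 117.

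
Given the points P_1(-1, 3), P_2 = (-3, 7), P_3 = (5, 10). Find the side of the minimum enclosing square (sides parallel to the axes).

8

The bounding box has width 8 and height 7.
An axis-aligned square enclosing the set must have side ≥ max(width, height).
So the minimum side is max(8, 7) = 8.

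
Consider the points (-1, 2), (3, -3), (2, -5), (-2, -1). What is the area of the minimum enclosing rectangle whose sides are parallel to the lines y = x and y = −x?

20

In coordinates u = x + y, v = x − y the rectangle is axis-aligned; the map (x,y)→(u,v) scales areas by 2.
u-values: 1, 0, -3, -3; range = 1 − (-3) = 4.
v-values: -3, 6, 7, -1; range = 7 − (-3) = 10.
Area = (4 × 10) / 2 = 20.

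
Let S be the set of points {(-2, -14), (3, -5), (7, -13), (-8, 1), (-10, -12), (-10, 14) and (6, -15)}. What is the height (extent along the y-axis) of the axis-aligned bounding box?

29

max y = 14, min y = -15, so height = 29.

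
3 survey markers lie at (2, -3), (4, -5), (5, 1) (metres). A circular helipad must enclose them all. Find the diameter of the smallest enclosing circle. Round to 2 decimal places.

Call the three points A, B, C in the order given.
Side lengths²: AB² = 8, AC² = 25, BC² = 37.
Since BC² = 37 ≥ 25 + 8 = 33, the angle opposite BC is not acute, so the smallest enclosing circle has BC as diameter.
Centre = midpoint of BC = (4.5, -2), r² = 37/4 = 9.25.
Diameter = 2r = 2√(9.25) ≈ 6.08.

6.08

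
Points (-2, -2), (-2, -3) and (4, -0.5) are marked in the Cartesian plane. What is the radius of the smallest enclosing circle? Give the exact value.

Call the three points A, B, C in the order given.
Side lengths²: AB² = 1, AC² = 38.25, BC² = 42.25.
Since BC² = 42.25 ≥ 38.25 + 1 = 39.25, the angle opposite BC is not acute, so the smallest enclosing circle has BC as diameter.
Centre = midpoint of BC = (1, -1.75), r² = 42.25/4 = 10.5625.
r = √(10.5625) = 3.25.

3.25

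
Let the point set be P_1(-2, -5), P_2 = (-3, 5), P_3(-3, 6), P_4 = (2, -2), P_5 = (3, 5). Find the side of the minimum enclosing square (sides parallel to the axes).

11

The bounding box has width 6 and height 11.
An axis-aligned square enclosing the set must have side ≥ max(width, height).
So the minimum side is max(6, 11) = 11.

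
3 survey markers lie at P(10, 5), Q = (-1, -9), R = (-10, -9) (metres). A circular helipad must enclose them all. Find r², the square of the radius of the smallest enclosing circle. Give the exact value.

Side lengths²: PQ² = 317, PR² = 596, QR² = 81.
Since PR² = 596 ≥ 317 + 81 = 398, the angle opposite PR is not acute, so the smallest enclosing circle has PR as diameter.
Centre = midpoint of PR = (0, -2), r² = 596/4 = 149.

149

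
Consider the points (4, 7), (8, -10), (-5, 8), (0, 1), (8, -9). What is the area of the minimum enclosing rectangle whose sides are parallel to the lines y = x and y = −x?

201.5

In coordinates u = x + y, v = x − y the rectangle is axis-aligned; the map (x,y)→(u,v) scales areas by 2.
u-values: 11, -2, 3, 1, -1; range = 11 − (-2) = 13.
v-values: -3, 18, -13, -1, 17; range = 18 − (-13) = 31.
Area = (13 × 31) / 2 = 201.5.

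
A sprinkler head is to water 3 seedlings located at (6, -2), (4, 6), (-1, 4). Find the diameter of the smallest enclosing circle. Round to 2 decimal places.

Call the three points A, B, C in the order given.
Side lengths²: AB² = 68, AC² = 85, BC² = 29.
Since AC² = 85 < 68 + 29 = 97, the triangle is acute, so the smallest enclosing circle is the circumcircle.
Circumcentre = (32/11, 65/44), r² = 41905/1936.
Diameter = 2r = 2√(41905/1936) ≈ 9.30.

9.30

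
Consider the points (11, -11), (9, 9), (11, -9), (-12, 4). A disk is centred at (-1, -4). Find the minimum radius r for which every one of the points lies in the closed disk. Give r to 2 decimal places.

The required radius is the distance from (-1, -4) to the farthest point.
Squared distances: 193, 269, 169, 185.
Maximum is 269, attained at (9, 9).
r = √269 ≈ 16.40.

16.40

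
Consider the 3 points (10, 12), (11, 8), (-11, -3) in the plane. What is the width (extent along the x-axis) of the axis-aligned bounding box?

max x = 11, min x = -11, so width = 22.

22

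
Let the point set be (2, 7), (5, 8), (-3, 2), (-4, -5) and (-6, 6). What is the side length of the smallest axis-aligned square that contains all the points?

13

The bounding box has width 11 and height 13.
An axis-aligned square enclosing the set must have side ≥ max(width, height).
So the minimum side is max(11, 13) = 13.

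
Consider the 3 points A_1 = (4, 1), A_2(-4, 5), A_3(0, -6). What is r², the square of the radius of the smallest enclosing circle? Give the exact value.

44525/1296

Side lengths²: A_1A_2² = 80, A_1A_3² = 65, A_2A_3² = 137.
Since A_2A_3² = 137 < 80 + 65 = 145, the triangle is acute, so the smallest enclosing circle is the circumcircle.
Circumcentre = (-61/36, -7/18), r² = 44525/1296.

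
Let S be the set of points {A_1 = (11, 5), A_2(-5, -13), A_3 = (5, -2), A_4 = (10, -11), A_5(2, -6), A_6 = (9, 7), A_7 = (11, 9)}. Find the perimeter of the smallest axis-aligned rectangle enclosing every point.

Width = max x − min x = 11 − (-5) = 16.
Height = max y − min y = 9 − (-13) = 22.
Perimeter = 2(16 + 22) = 76.

76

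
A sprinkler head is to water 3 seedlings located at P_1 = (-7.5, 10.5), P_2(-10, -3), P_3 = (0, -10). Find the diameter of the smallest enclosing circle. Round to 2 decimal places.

Side lengths²: P_1P_2² = 188.5, P_1P_3² = 476.5, P_2P_3² = 149.
Since P_1P_3² = 476.5 ≥ 188.5 + 149 = 337.5, the angle opposite P_1P_3 is not acute, so the smallest enclosing circle has P_1P_3 as diameter.
Centre = midpoint of P_1P_3 = (-3.75, 0.25), r² = 476.5/4 = 119.125.
Diameter = 2r = 2√(119.125) ≈ 21.83.

21.83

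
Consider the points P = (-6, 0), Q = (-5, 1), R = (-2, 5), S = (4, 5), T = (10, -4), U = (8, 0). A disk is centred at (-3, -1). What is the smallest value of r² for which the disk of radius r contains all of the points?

178

The required radius is the distance from (-3, -1) to the farthest point.
Squared distances: 10, 8, 37, 85, 178, 122.
Maximum is 178, attained at T.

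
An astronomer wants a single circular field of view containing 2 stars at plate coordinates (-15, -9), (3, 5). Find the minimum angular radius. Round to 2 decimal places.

11.40

The smallest circle enclosing two points has them as diameter endpoints.
Centre = midpoint = (-6, -2); r² = |(-15, -9)−(3, 5)|²/4 = 520/4 = 130.
r = √130 ≈ 11.40.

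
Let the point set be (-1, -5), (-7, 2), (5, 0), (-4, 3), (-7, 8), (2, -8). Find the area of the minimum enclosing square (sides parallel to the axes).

256

The bounding box has width 12 and height 16.
An axis-aligned square enclosing the set must have side ≥ max(width, height).
So the minimum side is max(12, 16) = 16.
Area = 16² = 256.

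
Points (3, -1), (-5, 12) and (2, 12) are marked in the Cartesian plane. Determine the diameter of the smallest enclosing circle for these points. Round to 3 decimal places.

15.264

Call the three points A, B, C in the order given.
Side lengths²: AB² = 233, AC² = 170, BC² = 49.
Since AB² = 233 ≥ 170 + 49 = 219, the angle opposite AB is not acute, so the smallest enclosing circle has AB as diameter.
Centre = midpoint of AB = (-1, 5.5), r² = 233/4 = 58.25.
Diameter = 2r = 2√(58.25) ≈ 15.264.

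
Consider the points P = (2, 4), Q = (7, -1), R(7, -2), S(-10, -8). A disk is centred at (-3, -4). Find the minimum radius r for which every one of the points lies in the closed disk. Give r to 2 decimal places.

10.44

The required radius is the distance from (-3, -4) to the farthest point.
Squared distances: 89, 109, 104, 65.
Maximum is 109, attained at Q.
r = √109 ≈ 10.44.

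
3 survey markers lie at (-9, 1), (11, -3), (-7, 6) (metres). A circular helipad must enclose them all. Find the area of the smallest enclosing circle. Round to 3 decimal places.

Call the three points A, B, C in the order given.
Side lengths²: AB² = 416, AC² = 29, BC² = 405.
Since AB² = 416 < 405 + 29 = 434, the triangle is acute, so the smallest enclosing circle is the circumcircle.
Circumcentre = (7/6, -1/6), r² = 1885/18.
Area = π·r² = π·1885/18 ≈ 328.995.

328.995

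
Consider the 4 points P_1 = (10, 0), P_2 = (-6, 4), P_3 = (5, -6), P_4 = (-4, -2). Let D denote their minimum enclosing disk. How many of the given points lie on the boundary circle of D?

A smallest enclosing disk is always determined by at most three of the input points on its boundary.
The minimum enclosing circle is determined by three boundary points: P_1, P_2, P_3.
Their circumcentre is (111/58, 48/29) with r² = 229177/3364.
The farthest remaining point P_4 is at distance² 162593/3364 ≤ 229177/3364.
The points at distance exactly r from the centre are P_1, P_2, P_3 — 3 points.

3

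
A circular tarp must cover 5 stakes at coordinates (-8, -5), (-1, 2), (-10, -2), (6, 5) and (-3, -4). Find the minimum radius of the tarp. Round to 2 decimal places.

The minimum enclosing circle is determined by three boundary points: (-8, -5), (-10, -2), (6, 5).
Their circumcentre is (-117/62, 77/62) with r² = 146705/1922.
The farthest remaining point (-3, -4) is at distance² 55193/1922 ≤ 146705/1922.
r = √(146705/1922) ≈ 8.74.

8.74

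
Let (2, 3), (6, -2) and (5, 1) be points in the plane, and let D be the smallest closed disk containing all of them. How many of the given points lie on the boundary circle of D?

2

Call the three points A, B, C in the order given.
Side lengths²: AB² = 41, AC² = 13, BC² = 10.
Since AB² = 41 ≥ 13 + 10 = 23, the angle opposite AB is not acute, so the smallest enclosing circle has AB as diameter.
Centre = midpoint of AB = (4, 0.5), r² = 41/4 = 10.25.
The points at distance exactly r from the centre are (2, 3), (6, -2) — 2 points.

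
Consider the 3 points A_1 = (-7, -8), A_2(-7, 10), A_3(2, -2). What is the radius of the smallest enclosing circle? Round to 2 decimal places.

Side lengths²: A_1A_2² = 324, A_1A_3² = 117, A_2A_3² = 225.
Since A_1A_2² = 324 < 225 + 117 = 342, the triangle is acute, so the smallest enclosing circle is the circumcircle.
Circumcentre = (-6.5, 1), r² = 81.25.
r = √(81.25) ≈ 9.01.

9.01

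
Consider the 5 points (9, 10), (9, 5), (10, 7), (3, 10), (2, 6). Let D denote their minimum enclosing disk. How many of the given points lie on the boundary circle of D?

3

The minimum enclosing circle of a finite set is fixed by two of the points (as a diameter) or three (as a circumcircle).
The minimum enclosing circle is determined by three boundary points: (9, 10), (10, 7), (2, 6).
Their circumcentre is (5.9, 7.3) with r² = 16.9.
The farthest remaining point (3, 10) is at distance² 15.7 ≤ 16.9.
The points at distance exactly r from the centre are (9, 10), (10, 7), (2, 6) — 3 points.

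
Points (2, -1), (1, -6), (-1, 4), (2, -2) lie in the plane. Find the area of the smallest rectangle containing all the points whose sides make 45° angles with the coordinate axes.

In coordinates u = x + y, v = x − y the rectangle is axis-aligned; the map (x,y)→(u,v) scales areas by 2.
u-values: 1, -5, 3, 0; range = 3 − (-5) = 8.
v-values: 3, 7, -5, 4; range = 7 − (-5) = 12.
Area = (8 × 12) / 2 = 48.

48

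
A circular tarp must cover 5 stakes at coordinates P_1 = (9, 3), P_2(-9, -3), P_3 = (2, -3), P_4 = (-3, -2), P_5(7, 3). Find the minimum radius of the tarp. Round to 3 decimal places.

The farthest pair is P_1–P_2 with squared distance 360. The circle on this segment as diameter has centre (0, 0) and r² = 360/4 = 90.
Check P_3: distance² to centre = 13 ≤ 90, so it lies inside.
All remaining points lie in this disk, and no smaller disk contains both endpoints, so this is the minimum enclosing circle.
r = √90 ≈ 9.487.

9.487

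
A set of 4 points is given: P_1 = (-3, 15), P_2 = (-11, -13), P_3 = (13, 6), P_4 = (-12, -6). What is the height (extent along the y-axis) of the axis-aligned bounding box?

max y = 15, min y = -13, so height = 28.

28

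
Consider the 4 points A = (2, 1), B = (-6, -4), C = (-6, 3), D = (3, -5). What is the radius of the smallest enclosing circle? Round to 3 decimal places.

The minimum enclosing circle of a finite set is fixed by two of the points (as a diameter) or three (as a circumcircle).
The farthest pair is C–D with squared distance 145. The circle on this segment as diameter has centre (-1.5, -1) and r² = 145/4 = 36.25.
Check A: distance² to centre = 16.25 ≤ 36.25, so it lies inside.
All remaining points lie in this disk, and no smaller disk contains both endpoints, so this is the minimum enclosing circle.
r = √(36.25) ≈ 6.021.

6.021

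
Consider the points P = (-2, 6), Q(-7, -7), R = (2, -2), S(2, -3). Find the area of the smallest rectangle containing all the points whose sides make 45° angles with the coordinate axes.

In coordinates u = x + y, v = x − y the rectangle is axis-aligned; the map (x,y)→(u,v) scales areas by 2.
u-values: 4, -14, 0, -1; range = 4 − (-14) = 18.
v-values: -8, 0, 4, 5; range = 5 − (-8) = 13.
Area = (18 × 13) / 2 = 117.

117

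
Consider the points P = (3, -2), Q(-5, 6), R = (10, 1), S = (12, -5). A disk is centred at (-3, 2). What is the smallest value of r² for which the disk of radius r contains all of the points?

The required radius is the distance from (-3, 2) to the farthest point.
Squared distances: 52, 20, 170, 274.
Maximum is 274, attained at S.

274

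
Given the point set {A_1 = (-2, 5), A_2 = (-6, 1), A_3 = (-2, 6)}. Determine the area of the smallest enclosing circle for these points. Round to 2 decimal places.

Side lengths²: A_1A_2² = 32, A_1A_3² = 1, A_2A_3² = 41.
Since A_2A_3² = 41 ≥ 32 + 1 = 33, the angle opposite A_2A_3 is not acute, so the smallest enclosing circle has A_2A_3 as diameter.
Centre = midpoint of A_2A_3 = (-4, 3.5), r² = 41/4 = 10.25.
Area = π·r² = π·10.25 ≈ 32.20.

32.20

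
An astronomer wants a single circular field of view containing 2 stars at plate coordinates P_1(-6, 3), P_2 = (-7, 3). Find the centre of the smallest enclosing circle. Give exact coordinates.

The smallest circle enclosing two points has them as diameter endpoints.
Centre = midpoint = (-6.5, 3); r² = |P_1P_2|²/4 = 1/4 = 0.25.
Centre = (-6.5, 3).

(-6.5, 3)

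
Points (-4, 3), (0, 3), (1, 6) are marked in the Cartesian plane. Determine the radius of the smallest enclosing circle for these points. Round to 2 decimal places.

Call the three points A, B, C in the order given.
Side lengths²: AB² = 16, AC² = 34, BC² = 10.
Since AC² = 34 ≥ 16 + 10 = 26, the angle opposite AC is not acute, so the smallest enclosing circle has AC as diameter.
Centre = midpoint of AC = (-1.5, 4.5), r² = 34/4 = 8.5.
r = √(8.5) ≈ 2.92.

2.92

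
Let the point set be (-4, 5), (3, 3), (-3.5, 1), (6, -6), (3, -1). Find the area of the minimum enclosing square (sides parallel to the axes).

The bounding box has width 10 and height 11.
An axis-aligned square enclosing the set must have side ≥ max(width, height).
So the minimum side is max(10, 11) = 11.
Area = 11² = 121.

121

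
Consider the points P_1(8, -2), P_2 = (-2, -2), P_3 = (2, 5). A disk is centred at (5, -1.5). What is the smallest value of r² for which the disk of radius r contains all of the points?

51.25

The required radius is the distance from (5, -1.5) to the farthest point.
Squared distances: 9.25, 49.25, 51.25.
Maximum is 51.25, attained at P_3.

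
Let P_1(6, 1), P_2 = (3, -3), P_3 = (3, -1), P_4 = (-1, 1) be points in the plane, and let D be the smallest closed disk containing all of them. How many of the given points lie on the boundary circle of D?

The minimum enclosing circle is determined by three boundary points: P_1, P_2, P_4.
Their circumcentre is (2.5, 0.5) with r² = 12.5.
The farthest remaining point P_3 is at distance² 2.5 ≤ 12.5.
The points at distance exactly r from the centre are P_1, P_2, P_4 — 3 points.

3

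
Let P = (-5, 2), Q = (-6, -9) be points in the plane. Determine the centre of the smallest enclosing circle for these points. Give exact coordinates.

The smallest circle enclosing two points has them as diameter endpoints.
Centre = midpoint = (-5.5, -3.5); r² = |PQ|²/4 = 122/4 = 30.5.
Centre = (-5.5, -3.5).

(-5.5, -3.5)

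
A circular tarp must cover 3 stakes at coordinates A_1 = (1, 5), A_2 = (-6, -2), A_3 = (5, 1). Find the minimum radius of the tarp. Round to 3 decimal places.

Side lengths²: A_1A_2² = 98, A_1A_3² = 32, A_2A_3² = 130.
Since A_2A_3² = 130 ≥ 98 + 32 = 130, the angle opposite A_2A_3 is not acute, so the smallest enclosing circle has A_2A_3 as diameter.
Centre = midpoint of A_2A_3 = (-0.5, -0.5), r² = 130/4 = 32.5.
r = √(32.5) ≈ 5.701.

5.701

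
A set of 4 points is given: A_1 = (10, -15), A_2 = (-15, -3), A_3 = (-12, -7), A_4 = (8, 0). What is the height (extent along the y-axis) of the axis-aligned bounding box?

max y = 0, min y = -15, so height = 15.

15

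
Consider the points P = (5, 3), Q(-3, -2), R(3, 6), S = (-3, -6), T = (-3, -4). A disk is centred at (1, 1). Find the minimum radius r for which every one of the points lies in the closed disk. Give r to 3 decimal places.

8.062

The required radius is the distance from (1, 1) to the farthest point.
Squared distances: 20, 25, 29, 65, 41.
Maximum is 65, attained at S.
r = √65 ≈ 8.062.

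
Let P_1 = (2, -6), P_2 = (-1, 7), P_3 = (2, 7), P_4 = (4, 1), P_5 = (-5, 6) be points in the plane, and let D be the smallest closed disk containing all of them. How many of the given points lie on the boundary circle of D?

A smallest enclosing disk is always determined by at most three of the input points on its boundary.
The minimum enclosing circle is determined by three boundary points: P_1, P_3, P_5.
Their circumcentre is (-9/14, 0.5) with r² = 4825/98.
The farthest remaining point P_2 is at distance² 4153/98 ≤ 4825/98.
The points at distance exactly r from the centre are P_1, P_3, P_5 — 3 points.

3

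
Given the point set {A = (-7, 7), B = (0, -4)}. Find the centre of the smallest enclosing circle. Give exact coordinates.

(-3.5, 1.5)

The smallest circle enclosing two points has them as diameter endpoints.
Centre = midpoint = (-3.5, 1.5); r² = |AB|²/4 = 170/4 = 42.5.
Centre = (-3.5, 1.5).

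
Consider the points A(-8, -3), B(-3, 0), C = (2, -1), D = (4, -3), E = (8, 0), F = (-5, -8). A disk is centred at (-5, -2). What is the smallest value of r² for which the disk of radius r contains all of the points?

The required radius is the distance from (-5, -2) to the farthest point.
Squared distances: 10, 8, 50, 82, 173, 36.
Maximum is 173, attained at E.

173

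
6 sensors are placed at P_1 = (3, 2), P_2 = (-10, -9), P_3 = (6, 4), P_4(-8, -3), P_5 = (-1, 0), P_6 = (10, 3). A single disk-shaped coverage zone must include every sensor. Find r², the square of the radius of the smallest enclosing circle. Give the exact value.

The minimum enclosing circle of a finite set is fixed by two of the points (as a diameter) or three (as a circumcircle).
The farthest pair is P_2–P_6 with squared distance 544. The circle on this segment as diameter has centre (0, -3) and r² = 544/4 = 136.
Check P_1: distance² to centre = 34 ≤ 136, so it lies inside.
All remaining points lie in this disk, and no smaller disk contains both endpoints, so this is the minimum enclosing circle.

136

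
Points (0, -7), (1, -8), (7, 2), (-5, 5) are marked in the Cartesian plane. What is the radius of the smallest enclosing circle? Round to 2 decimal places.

By Welzl's lemma the MEC is supported by two points (diametrically opposite) or three points (on a circumcircle).
The minimum enclosing circle is determined by three boundary points: (1, -8), (7, 2), (-5, 5).
Their circumcentre is (-1/46, -27/46) with r² = 59245/1058.
The farthest remaining point (0, -7) is at distance² 43513/1058 ≤ 59245/1058.
r = √(59245/1058) ≈ 7.48.

7.48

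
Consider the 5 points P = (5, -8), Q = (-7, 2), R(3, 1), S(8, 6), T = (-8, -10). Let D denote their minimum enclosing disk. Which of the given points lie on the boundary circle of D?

S, T

The farthest pair is S–T with squared distance 512. The circle on this segment as diameter has centre (0, -2) and r² = 512/4 = 128.
Check P: distance² to centre = 61 ≤ 128, so it lies inside.
All remaining points lie in this disk, and no smaller disk contains both endpoints, so this is the minimum enclosing circle.
The points at distance exactly r from the centre are S, T — 2 points.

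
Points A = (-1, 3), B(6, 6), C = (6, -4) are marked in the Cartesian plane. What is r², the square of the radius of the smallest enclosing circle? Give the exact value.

Side lengths²: AB² = 58, AC² = 98, BC² = 100.
Since BC² = 100 < 98 + 58 = 156, the triangle is acute, so the smallest enclosing circle is the circumcircle.
Circumcentre = (4, 1), r² = 29.

29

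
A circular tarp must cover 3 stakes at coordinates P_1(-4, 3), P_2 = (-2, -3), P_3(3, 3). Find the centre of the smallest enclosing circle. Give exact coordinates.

Side lengths²: P_1P_2² = 40, P_1P_3² = 49, P_2P_3² = 61.
Since P_2P_3² = 61 < 49 + 40 = 89, the triangle is acute, so the smallest enclosing circle is the circumcircle.
Circumcentre = (-0.5, 5/6), r² = 305/18.
Centre = (-0.5, 5/6).

(-0.5, 5/6)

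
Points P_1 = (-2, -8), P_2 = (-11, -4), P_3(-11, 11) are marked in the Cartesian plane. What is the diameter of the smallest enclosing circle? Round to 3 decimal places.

21.024

Side lengths²: P_1P_2² = 97, P_1P_3² = 442, P_2P_3² = 225.
Since P_1P_3² = 442 ≥ 225 + 97 = 322, the angle opposite P_1P_3 is not acute, so the smallest enclosing circle has P_1P_3 as diameter.
Centre = midpoint of P_1P_3 = (-6.5, 1.5), r² = 442/4 = 110.5.
Diameter = 2r = 2√(110.5) ≈ 21.024.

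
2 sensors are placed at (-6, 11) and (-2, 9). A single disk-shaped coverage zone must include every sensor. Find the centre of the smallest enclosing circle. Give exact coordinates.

(-4, 10)

The smallest circle enclosing two points has them as diameter endpoints.
Centre = midpoint = (-4, 10); r² = |(-6, 11)−(-2, 9)|²/4 = 20/4 = 5.
Centre = (-4, 10).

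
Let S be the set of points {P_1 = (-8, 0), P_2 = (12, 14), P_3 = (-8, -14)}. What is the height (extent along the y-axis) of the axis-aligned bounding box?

max y = 14, min y = -14, so height = 28.

28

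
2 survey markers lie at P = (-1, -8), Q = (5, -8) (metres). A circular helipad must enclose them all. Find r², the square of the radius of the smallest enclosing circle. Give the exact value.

The smallest circle enclosing two points has them as diameter endpoints.
Centre = midpoint = (2, -8); r² = |PQ|²/4 = 36/4 = 9.

9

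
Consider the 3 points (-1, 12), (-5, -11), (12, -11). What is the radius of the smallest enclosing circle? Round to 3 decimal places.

13.408

Call the three points A, B, C in the order given.
Side lengths²: AB² = 545, AC² = 698, BC² = 289.
Since AC² = 698 < 545 + 289 = 834, the triangle is acute, so the smallest enclosing circle is the circumcircle.
Circumcentre = (3.5, -29/46), r² = 190205/1058.
r = √(190205/1058) ≈ 13.408.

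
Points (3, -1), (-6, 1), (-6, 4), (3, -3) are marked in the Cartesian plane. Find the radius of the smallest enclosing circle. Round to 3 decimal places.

A smallest enclosing disk is always determined by at most three of the input points on its boundary.
The farthest pair is (-6, 4)–(3, -3) with squared distance 130. The circle on this segment as diameter has centre (-1.5, 0.5) and r² = 130/4 = 32.5.
Check (3, -1): distance² to centre = 22.5 ≤ 32.5, so it lies inside.
All remaining points lie in this disk, and no smaller disk contains both endpoints, so this is the minimum enclosing circle.
r = √(32.5) ≈ 5.701.

5.701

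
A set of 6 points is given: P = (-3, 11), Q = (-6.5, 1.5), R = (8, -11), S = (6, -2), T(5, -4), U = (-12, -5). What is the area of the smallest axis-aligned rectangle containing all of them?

440

x ranges over [-12, 8], width 20.
y ranges over [-11, 11], height 22.
Area = 20 × 22 = 440.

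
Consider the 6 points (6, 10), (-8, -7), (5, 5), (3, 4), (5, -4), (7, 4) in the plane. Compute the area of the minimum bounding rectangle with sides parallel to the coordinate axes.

255

x ranges over [-8, 7], width 15.
y ranges over [-7, 10], height 17.
Area = 15 × 17 = 255.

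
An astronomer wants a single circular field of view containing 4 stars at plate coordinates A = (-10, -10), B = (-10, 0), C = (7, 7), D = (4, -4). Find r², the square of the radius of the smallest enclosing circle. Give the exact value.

A smallest enclosing disk is always determined by at most three of the input points on its boundary.
The farthest pair is A–C with squared distance 578. The circle on this segment as diameter has centre (-1.5, -1.5) and r² = 578/4 = 144.5.
Check B: distance² to centre = 74.5 ≤ 144.5, so it lies inside.
All remaining points lie in this disk, and no smaller disk contains both endpoints, so this is the minimum enclosing circle.

144.5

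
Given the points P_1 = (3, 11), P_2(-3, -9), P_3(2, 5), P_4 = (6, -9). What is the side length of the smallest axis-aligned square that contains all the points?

The bounding box has width 9 and height 20.
An axis-aligned square enclosing the set must have side ≥ max(width, height).
So the minimum side is max(9, 20) = 20.

20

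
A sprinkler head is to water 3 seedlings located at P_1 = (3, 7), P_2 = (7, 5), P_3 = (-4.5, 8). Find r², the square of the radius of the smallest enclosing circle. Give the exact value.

Side lengths²: P_1P_2² = 20, P_1P_3² = 57.25, P_2P_3² = 141.25.
Since P_2P_3² = 141.25 ≥ 57.25 + 20 = 77.25, the angle opposite P_2P_3 is not acute, so the smallest enclosing circle has P_2P_3 as diameter.
Centre = midpoint of P_2P_3 = (1.25, 6.5), r² = 141.25/4 = 35.3125.

35.3125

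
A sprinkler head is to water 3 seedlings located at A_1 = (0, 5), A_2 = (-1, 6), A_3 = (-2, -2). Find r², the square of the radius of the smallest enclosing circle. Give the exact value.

16.25

Side lengths²: A_1A_2² = 2, A_1A_3² = 53, A_2A_3² = 65.
Since A_2A_3² = 65 ≥ 53 + 2 = 55, the angle opposite A_2A_3 is not acute, so the smallest enclosing circle has A_2A_3 as diameter.
Centre = midpoint of A_2A_3 = (-1.5, 2), r² = 65/4 = 16.25.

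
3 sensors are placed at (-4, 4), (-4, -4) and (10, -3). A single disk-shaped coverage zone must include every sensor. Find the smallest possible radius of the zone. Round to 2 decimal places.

7.85

Call the three points A, B, C in the order given.
Side lengths²: AB² = 64, AC² = 245, BC² = 197.
Since AC² = 245 < 197 + 64 = 261, the triangle is acute, so the smallest enclosing circle is the circumcircle.
Circumcentre = (2.75, 0), r² = 61.5625.
r = √(61.5625) ≈ 7.85.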